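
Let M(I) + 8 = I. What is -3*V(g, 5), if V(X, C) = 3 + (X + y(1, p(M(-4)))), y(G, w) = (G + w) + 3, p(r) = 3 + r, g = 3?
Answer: -3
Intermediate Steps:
M(I) = -8 + I
y(G, w) = 3 + G + w
V(X, C) = -2 + X (V(X, C) = 3 + (X + (3 + 1 + (3 + (-8 - 4)))) = 3 + (X + (3 + 1 + (3 - 12))) = 3 + (X + (3 + 1 - 9)) = 3 + (X - 5) = 3 + (-5 + X) = -2 + X)
-3*V(g, 5) = -3*(-2 + 3) = -3*1 = -3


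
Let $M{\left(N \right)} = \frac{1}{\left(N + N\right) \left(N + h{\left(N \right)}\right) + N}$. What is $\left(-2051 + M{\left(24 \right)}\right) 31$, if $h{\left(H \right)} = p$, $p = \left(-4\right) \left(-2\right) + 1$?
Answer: $- \frac{102238217}{1608} \approx -63581.0$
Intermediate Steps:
$p = 9$ ($p = 8 + 1 = 9$)
$h{\left(H \right)} = 9$
$M{\left(N \right)} = \frac{1}{N + 2 N \left(9 + N\right)}$ ($M{\left(N \right)} = \frac{1}{\left(N + N\right) \left(N + 9\right) + N} = \frac{1}{2 N \left(9 + N\right) + N} = \frac{1}{N + 2 N \left(9 + N\right)}$)
$\left(-2051 + M{\left(24 \right)}\right) 31 = \left(-2051 + \frac{1}{24 \left(19 + 2 \cdot 24\right)}\right) 31 = \left(-2051 + \frac{1}{24 \left(19 + 48\right)}\right) 31 = \left(-2051 + \frac{1}{24 \cdot 67}\right) 31 = \left(-2051 + \frac{1}{24} \cdot \frac{1}{67}\right) 31 = \left(-2051 + \frac{1}{1608}\right) 31 = \left(- \frac{3298007}{1608}\right) 31 = - \frac{102238217}{1608}$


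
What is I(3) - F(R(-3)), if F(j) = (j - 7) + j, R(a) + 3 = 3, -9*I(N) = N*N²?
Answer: 4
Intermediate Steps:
I(N) = -N³/9 (I(N) = -N*N²/9 = -N³/9)
R(a) = 0 (R(a) = -3 + 3 = 0)
F(j) = -7 + 2*j (F(j) = (-7 + j) + j = -7 + 2*j)
I(3) - F(R(-3)) = -⅑*3³ - (-7 + 2*0) = -⅑*27 - (-7 + 0) = -3 - 1*(-7) = -3 + 7 = 4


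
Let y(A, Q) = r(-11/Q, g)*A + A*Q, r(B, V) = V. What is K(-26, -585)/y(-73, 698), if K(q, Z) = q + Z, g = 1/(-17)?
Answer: 10387/866145 ≈ 0.011992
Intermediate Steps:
g = -1/17 ≈ -0.058824
y(A, Q) = -A/17 + A*Q
K(q, Z) = Z + q
K(-26, -585)/y(-73, 698) = (-585 - 26)/((-73*(-1/17 + 698))) = -611/((-73*11865/17)) = -611/(-866145/17) = -611*(-17/866145) = 10387/866145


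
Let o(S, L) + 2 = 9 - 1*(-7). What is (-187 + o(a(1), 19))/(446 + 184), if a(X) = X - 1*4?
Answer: -173/630 ≈ -0.27460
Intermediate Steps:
a(X) = -4 + X (a(X) = X - 4 = -4 + X)
o(S, L) = 14 (o(S, L) = -2 + (9 - 1*(-7)) = -2 + (9 + 7) = -2 + 16 = 14)
(-187 + o(a(1), 19))/(446 + 184) = (-187 + 14)/(446 + 184) = -173/630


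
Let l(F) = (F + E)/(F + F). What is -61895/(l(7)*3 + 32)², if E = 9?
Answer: -3032855/61504 ≈ -49.312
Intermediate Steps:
l(F) = (9 + F)/(2*F) (l(F) = (F + 9)/(F + F) = (9 + F)/((2*F)) = (9 + F)*(1/(2*F)) = (9 + F)/(2*F))
-61895/(l(7)*3 + 32)² = -61895/(((½)*(9 + 7)/7)*3 + 32)² = -61895/(((½)*(⅐)*16)*3 + 32)² = -61895/((8/7)*3 + 32)² = -61895/(24/7 + 32)² = -61895/((248/7)²) = -61895/61504/49 = -61895*49/61504 = -3032855/61504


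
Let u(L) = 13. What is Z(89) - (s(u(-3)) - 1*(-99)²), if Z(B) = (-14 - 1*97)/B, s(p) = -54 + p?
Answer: 875827/89 ≈ 9840.8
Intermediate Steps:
Z(B) = -111/B (Z(B) = (-14 - 97)/B = -111/B)
Z(89) - (s(u(-3)) - 1*(-99)²) = -111/89 - ((-54 + 13) - 1*(-99)²) = -111*1/89 - (-41 - 1*9801) = -111/89 - (-41 - 9801) = -111/89 - 1*(-9842) = -111/89 + 9842 = 875827/89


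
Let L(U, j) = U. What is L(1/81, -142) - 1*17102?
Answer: -1385261/81 ≈ -17102.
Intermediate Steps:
L(1/81, -142) - 1*17102 = 1/81 - 1*17102 = 1/81 - 17102 = -1385261/81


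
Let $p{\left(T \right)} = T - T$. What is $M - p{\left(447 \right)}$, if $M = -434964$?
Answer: $-434964$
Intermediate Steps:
$p{\left(T \right)} = 0$
$M - p{\left(447 \right)} = -434964 - 0 = -434964 + 0 = -434964$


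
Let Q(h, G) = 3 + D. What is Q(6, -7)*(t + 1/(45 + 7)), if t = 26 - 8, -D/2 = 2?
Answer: -937/52 ≈ -18.019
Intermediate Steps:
D = -4 (D = -2*2 = -4)
Q(h, G) = -1 (Q(h, G) = 3 - 4 = -1)
t = 18
Q(6, -7)*(t + 1/(45 + 7)) = -(18 + 1/(45 + 7)) = -(18 + 1/52) = -1*937/52 = -937/52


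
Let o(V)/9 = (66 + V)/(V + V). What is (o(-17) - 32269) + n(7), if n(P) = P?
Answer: -1097349/34 ≈ -32275.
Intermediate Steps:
o(V) = 9*(66 + V)/(2*V) (o(V) = 9*((66 + V)/(V + V)) = 9*((66 + V)/((2*V))) = 9*((66 + V)*(1/(2*V))) = 9*((66 + V)/(2*V)) = 9*(66 + V)/(2*V))
(o(-17) - 32269) + n(7) = ((9/2 + 297/(-17)) - 32269) + 7 = ((9/2 + 297*(-1/17)) - 32269) + 7 = ((9/2 - 297/17) - 32269) + 7 = (-441/34 - 32269) + 7 = -1097587/34 + 7 = -1097349/34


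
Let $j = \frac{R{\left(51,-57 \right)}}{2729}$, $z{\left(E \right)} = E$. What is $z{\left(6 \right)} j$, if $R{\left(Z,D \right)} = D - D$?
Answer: $0$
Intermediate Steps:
$R{\left(Z,D \right)} = 0$
$j = 0$ ($j = \frac{0}{2729} = 0 \cdot \frac{1}{2729} = 0$)
$z{\left(6 \right)} j = 6 \cdot 0 = 0$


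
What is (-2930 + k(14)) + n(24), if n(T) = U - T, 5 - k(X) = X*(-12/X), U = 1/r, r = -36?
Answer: -105733/36 ≈ -2937.0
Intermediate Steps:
U = -1/36 (U = 1/(-36) = -1/36 ≈ -0.027778)
k(X) = 17 (k(X) = 5 - X*(-12/X) = 5 - 1*(-12) = 5 + 12 = 17)
n(T) = -1/36 - T
(-2930 + k(14)) + n(24) = (-2930 + 17) + (-1/36 - 1*24) = -2913 + (-1/36 - 24) = -2913 - 865/36 = -105733/36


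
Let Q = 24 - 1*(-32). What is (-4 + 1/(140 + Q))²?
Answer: 613089/38416 ≈ 15.959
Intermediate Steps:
Q = 56 (Q = 24 + 32 = 56)
(-4 + 1/(140 + Q))² = (-4 + 1/(140 + 56))² = (-4 + 1/196)² = (-783/196)² = 613089/38416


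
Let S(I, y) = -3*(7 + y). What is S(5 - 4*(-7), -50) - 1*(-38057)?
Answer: 38186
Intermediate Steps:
S(I, y) = -21 - 3*y
S(5 - 4*(-7), -50) - 1*(-38057) = (-21 - 3*(-50)) - 1*(-38057) = (-21 + 150) + 38057 = 129 + 38057 = 38186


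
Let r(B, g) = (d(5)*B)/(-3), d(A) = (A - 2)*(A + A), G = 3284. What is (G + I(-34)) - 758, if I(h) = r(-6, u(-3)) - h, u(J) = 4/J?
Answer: 2620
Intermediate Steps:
d(A) = 2*A*(-2 + A) (d(A) = (-2 + A)*(2*A) = 2*A*(-2 + A))
r(B, g) = -10*B (r(B, g) = ((2*5*(-2 + 5))*B)/(-3) = ((2*5*3)*B)*(-⅓) = (30*B)*(-⅓) = -10*B)
I(h) = 60 - h (I(h) = -10*(-6) - h = 60 - h)
(G + I(-34)) - 758 = (3284 + (60 - 1*(-34))) - 758 = (3284 + (60 + 34)) - 758 = (3284 + 94) - 758 = 3378 - 758 = 2620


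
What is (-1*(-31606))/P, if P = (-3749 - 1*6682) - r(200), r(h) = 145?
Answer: -15803/5288 ≈ -2.9885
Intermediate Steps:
P = -10576 (P = (-3749 - 1*6682) - 1*145 = (-3749 - 6682) - 145 = -10431 - 145 = -10576)
(-1*(-31606))/P = -1*(-31606)/(-10576) = 31606*(-1/10576) = -15803/5288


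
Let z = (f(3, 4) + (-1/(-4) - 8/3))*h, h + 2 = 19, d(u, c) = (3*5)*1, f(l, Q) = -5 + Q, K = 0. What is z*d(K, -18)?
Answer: -3485/4 ≈ -871.25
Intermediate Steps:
d(u, c) = 15 (d(u, c) = 15*1 = 15)
h = 17 (h = -2 + 19 = 17)
z = -697/12 (z = ((-5 + 4) + (-1/(-4) - 8/3))*17 = (-1 + (-1*(-¼) - 8*⅓))*17 = (-1 + (¼ - 8/3))*17 = (-1 - 29/12)*17 = -41/12*17 = -697/12 ≈ -58.083)
z*d(K, -18) = -697/12*15 = -3485/4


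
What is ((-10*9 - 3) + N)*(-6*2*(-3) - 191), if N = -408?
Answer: 77655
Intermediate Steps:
((-10*9 - 3) + N)*(-6*2*(-3) - 191) = ((-10*9 - 3) - 408)*(-6*2*(-3) - 191) = ((-90 - 3) - 408)*(-12*(-3) - 191) = (-93 - 408)*(36 - 191) = -501*(-155) = 77655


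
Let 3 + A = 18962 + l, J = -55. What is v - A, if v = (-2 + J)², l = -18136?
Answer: 2426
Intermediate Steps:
v = 3249 (v = (-2 - 55)² = (-57)² = 3249)
A = 823 (A = -3 + (18962 - 18136) = -3 + 826 = 823)
v - A = 3249 - 1*823 = 3249 - 823 = 2426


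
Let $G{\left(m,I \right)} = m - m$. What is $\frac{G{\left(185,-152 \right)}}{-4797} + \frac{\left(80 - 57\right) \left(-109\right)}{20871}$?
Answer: $- \frac{2507}{20871} \approx -0.12012$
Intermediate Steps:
$G{\left(m,I \right)} = 0$
$\frac{G{\left(185,-152 \right)}}{-4797} + \frac{\left(80 - 57\right) \left(-109\right)}{20871} = \frac{0}{-4797} + \frac{\left(80 - 57\right) \left(-109\right)}{20871} = 0 \left(- \frac{1}{4797}\right) + 23 \left(-109\right) \frac{1}{20871} = 0 - \frac{2507}{20871} = - \frac{2507}{20871}$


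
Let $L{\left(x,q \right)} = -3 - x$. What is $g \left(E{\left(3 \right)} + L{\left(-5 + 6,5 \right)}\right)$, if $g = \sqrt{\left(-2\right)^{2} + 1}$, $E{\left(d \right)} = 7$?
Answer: $3 \sqrt{5} \approx 6.7082$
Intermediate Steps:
$g = \sqrt{5}$ ($g = \sqrt{4 + 1} = \sqrt{5} \approx 2.2361$)
$g \left(E{\left(3 \right)} + L{\left(-5 + 6,5 \right)}\right) = \sqrt{5} \left(7 - 4\right) = \sqrt{5} \cdot 3 = 3 \sqrt{5}$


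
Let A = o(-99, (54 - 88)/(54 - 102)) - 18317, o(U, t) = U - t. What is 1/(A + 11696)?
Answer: -24/161297 ≈ -0.00014879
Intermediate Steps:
A = -442001/24 (A = (-99 - (54 - 88)/(54 - 102)) - 18317 = (-99 - (-34)/(-48)) - 18317 = (-99 - (-34)*(-1)/48) - 18317 = (-99 - 1*17/24) - 18317 = (-99 - 17/24) - 18317 = -2393/24 - 18317 = -442001/24 ≈ -18417.)
1/(A + 11696) = 1/(-442001/24 + 11696) = 1/(-161297/24) = -24/161297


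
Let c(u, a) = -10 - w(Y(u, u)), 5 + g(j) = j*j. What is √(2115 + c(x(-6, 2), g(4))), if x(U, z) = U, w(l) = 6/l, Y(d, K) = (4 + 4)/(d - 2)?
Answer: √2111 ≈ 45.946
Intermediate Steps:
g(j) = -5 + j² (g(j) = -5 + j*j = -5 + j²)
Y(d, K) = 8/(-2 + d)
c(u, a) = -17/2 - 3*u/4 (c(u, a) = -10 - 6/(8/(-2 + u)) = -10 - 6*(-¼ + u/8) = -10 - (-3/2 + 3*u/4) = -10 + (3/2 - 3*u/4) = -17/2 - 3*u/4)
√(2115 + c(x(-6, 2), g(4))) = √(2115 + (-17/2 - ¾*(-6))) = √(2115 + (-17/2 + 9/2)) = √(2115 - 4) = √2111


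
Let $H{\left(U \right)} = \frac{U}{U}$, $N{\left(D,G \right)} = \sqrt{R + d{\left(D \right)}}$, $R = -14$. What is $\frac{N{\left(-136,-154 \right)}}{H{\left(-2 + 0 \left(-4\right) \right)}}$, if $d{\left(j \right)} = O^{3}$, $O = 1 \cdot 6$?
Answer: $\sqrt{202} \approx 14.213$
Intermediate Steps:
$O = 6$
$d{\left(j \right)} = 216$ ($d{\left(j \right)} = 6^{3} = 216$)
$N{\left(D,G \right)} = \sqrt{202}$ ($N{\left(D,G \right)} = \sqrt{-14 + 216} = \sqrt{202}$)
$H{\left(U \right)} = 1$
$\frac{N{\left(-136,-154 \right)}}{H{\left(-2 + 0 \left(-4\right) \right)}} = \frac{\sqrt{202}}{1} = \sqrt{202} \cdot 1 = \sqrt{202}$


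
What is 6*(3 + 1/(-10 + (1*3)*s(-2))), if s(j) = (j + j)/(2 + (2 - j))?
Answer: 35/2 ≈ 17.500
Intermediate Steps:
s(j) = 2*j/(4 - j) (s(j) = (2*j)/(4 - j) = 2*j/(4 - j))
6*(3 + 1/(-10 + (1*3)*s(-2))) = 6*(3 + 1/(-10 + (1*3)*(-2*(-2)/(-4 - 2)))) = 6*(3 + 1/(-10 + 3*(-2*(-2)/(-6)))) = 6*(3 + 1/(-10 + 3*(-2*(-2)*(-⅙)))) = 6*(3 + 1/(-10 + 3*(-⅔))) = 6*(3 + 1/(-10 - 2)) = 6*(3 + 1/(-12)) = 6*(3 - 1/12) = 6*(35/12) = 35/2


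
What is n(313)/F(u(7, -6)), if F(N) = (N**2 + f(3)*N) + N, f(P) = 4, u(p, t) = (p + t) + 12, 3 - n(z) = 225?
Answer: -37/39 ≈ -0.94872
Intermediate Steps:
n(z) = -222 (n(z) = 3 - 1*225 = 3 - 225 = -222)
u(p, t) = 12 + p + t
F(N) = N**2 + 5*N (F(N) = (N**2 + 4*N) + N = N**2 + 5*N)
n(313)/F(u(7, -6)) = -222*1/((5 + (12 + 7 - 6))*(12 + 7 - 6)) = -222*1/(13*(5 + 13)) = -222/(13*18) = -222/234 = -222*1/234 = -37/39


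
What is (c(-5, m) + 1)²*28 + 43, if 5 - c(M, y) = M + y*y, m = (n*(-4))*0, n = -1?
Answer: 3431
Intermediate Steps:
m = 0 (m = -1*(-4)*0 = 4*0 = 0)
c(M, y) = 5 - M - y² (c(M, y) = 5 - (M + y*y) = 5 - (M + y²) = 5 + (-M - y²) = 5 - M - y²)
(c(-5, m) + 1)²*28 + 43 = ((5 - 1*(-5) - 1*0²) + 1)²*28 + 43 = ((5 + 5 - 1*0) + 1)²*28 + 43 = ((5 + 5 + 0) + 1)²*28 + 43 = (10 + 1)²*28 + 43 = 11²*28 + 43 = 121*28 + 43 = 3388 + 43 = 3431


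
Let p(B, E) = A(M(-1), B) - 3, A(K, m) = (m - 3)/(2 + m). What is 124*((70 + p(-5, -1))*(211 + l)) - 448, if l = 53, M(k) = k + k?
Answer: 2280160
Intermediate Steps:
M(k) = 2*k
A(K, m) = (-3 + m)/(2 + m)
p(B, E) = -3 + (-3 + B)/(2 + B) (p(B, E) = (-3 + B)/(2 + B) - 3 = -3 + (-3 + B)/(2 + B))
124*((70 + p(-5, -1))*(211 + l)) - 448 = 124*((70 + (-9 - 2*(-5))/(2 - 5))*(211 + 53)) - 448 = 124*((70 + (-9 + 10)/(-3))*264) - 448 = 124*((70 - 1/3*1)*264) - 448 = 124*((70 - 1/3)*264) - 448 = 124*((209/3)*264) - 448 = 124*18392 - 448 = 2280608 - 448 = 2280160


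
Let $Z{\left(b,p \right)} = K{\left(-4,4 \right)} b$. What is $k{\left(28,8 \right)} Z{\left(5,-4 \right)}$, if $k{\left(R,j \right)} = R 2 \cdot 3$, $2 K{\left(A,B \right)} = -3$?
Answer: $-1260$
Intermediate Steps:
$K{\left(A,B \right)} = - \frac{3}{2}$ ($K{\left(A,B \right)} = \frac{1}{2} \left(-3\right) = - \frac{3}{2}$)
$k{\left(R,j \right)} = 6 R$ ($k{\left(R,j \right)} = 2 R 3 = 6 R$)
$Z{\left(b,p \right)} = - \frac{3 b}{2}$
$k{\left(28,8 \right)} Z{\left(5,-4 \right)} = 6 \cdot 28 \left(\left(- \frac{3}{2}\right) 5\right) = 168 \left(- \frac{15}{2}\right) = -1260$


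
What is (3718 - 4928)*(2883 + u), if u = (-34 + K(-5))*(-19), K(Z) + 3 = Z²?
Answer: -3764310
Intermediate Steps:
K(Z) = -3 + Z²
u = 228 (u = (-34 + (-3 + (-5)²))*(-19) = (-34 + (-3 + 25))*(-19) = (-34 + 22)*(-19) = -12*(-19) = 228)
(3718 - 4928)*(2883 + u) = (3718 - 4928)*(2883 + 228) = -1210*3111 = -3764310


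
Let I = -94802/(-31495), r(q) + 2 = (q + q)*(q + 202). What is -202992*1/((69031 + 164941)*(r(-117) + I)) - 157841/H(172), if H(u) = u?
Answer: -963888479284850779/1050353370275908 ≈ -917.68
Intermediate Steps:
r(q) = -2 + 2*q*(202 + q) (r(q) = -2 + (q + q)*(q + 202) = -2 + (2*q)*(202 + q) = -2 + 2*q*(202 + q))
I = 94802/31495 (I = -94802*(-1/31495) = 94802/31495 ≈ 3.0101)
-202992*1/((69031 + 164941)*(r(-117) + I)) - 157841/H(172) = -202992*1/((69031 + 164941)*((-2 + 2*(-117)² + 404*(-117)) + 94802/31495)) - 157841/172 = -202992*1/(233972*((-2 + 2*13689 - 47268) + 94802/31495)) - 157841*1/172 = -202992*1/(233972*((-2 + 27378 - 47268) + 94802/31495)) - 157841/172 = -202992*1/(233972*(-19892 + 94802/31495)) - 157841/172 = -202992/((-626403738/31495*233972)) - 157841/172 = -202992/(-146560935387336/31495) - 157841/172 = -202992*(-31495/146560935387336) - 157841/172 = 266384710/6106705641139 - 157841/172 = -963888479284850779/1050353370275908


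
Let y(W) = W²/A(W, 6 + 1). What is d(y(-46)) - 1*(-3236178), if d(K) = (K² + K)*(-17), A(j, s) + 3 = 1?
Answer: -15775024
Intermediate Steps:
A(j, s) = -2 (A(j, s) = -3 + 1 = -2)
y(W) = -W²/2 (y(W) = W²/(-2) = W²*(-½) = -W²/2)
d(K) = -17*K - 17*K² (d(K) = (K + K²)*(-17) = -17*K - 17*K²)
d(y(-46)) - 1*(-3236178) = -17*(-½*(-46)²)*(1 - ½*(-46)²) - 1*(-3236178) = -17*(-½*2116)*(1 - ½*2116) + 3236178 = -17*(-1058)*(1 - 1058) + 3236178 = -17*(-1058)*(-1057) + 3236178 = -19011202 + 3236178 = -15775024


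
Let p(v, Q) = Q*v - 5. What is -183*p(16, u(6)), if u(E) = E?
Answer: -16653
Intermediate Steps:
p(v, Q) = -5 + Q*v
-183*p(16, u(6)) = -183*(-5 + 6*16) = -183*(-5 + 96) = -183*91 = -16653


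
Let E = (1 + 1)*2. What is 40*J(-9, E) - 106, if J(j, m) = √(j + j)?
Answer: -106 + 120*I*√2 ≈ -106.0 + 169.71*I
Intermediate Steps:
E = 4 (E = 2*2 = 4)
J(j, m) = √2*√j (J(j, m) = √(2*j) = √2*√j)
40*J(-9, E) - 106 = 40*(√2*√(-9)) - 106 = 40*(√2*(3*I)) - 106 = 40*(3*I*√2) - 106 = 120*I*√2 - 106 = -106 + 120*I*√2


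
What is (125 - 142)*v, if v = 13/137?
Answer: -221/137 ≈ -1.6131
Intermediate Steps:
v = 13/137 (v = 13*(1/137) = 13/137 ≈ 0.094890)
(125 - 142)*v = (125 - 142)*(13/137) = -17*13/137 = -221/137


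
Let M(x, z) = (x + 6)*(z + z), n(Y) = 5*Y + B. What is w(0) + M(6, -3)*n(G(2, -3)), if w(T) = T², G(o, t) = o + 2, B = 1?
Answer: -1512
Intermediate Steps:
G(o, t) = 2 + o
n(Y) = 1 + 5*Y (n(Y) = 5*Y + 1 = 1 + 5*Y)
M(x, z) = 2*z*(6 + x) (M(x, z) = (6 + x)*(2*z) = 2*z*(6 + x))
w(0) + M(6, -3)*n(G(2, -3)) = 0² + (2*(-3)*(6 + 6))*(1 + 5*(2 + 2)) = 0 + (2*(-3)*12)*(1 + 5*4) = 0 - 72*(1 + 20) = 0 - 72*21 = 0 - 1512 = -1512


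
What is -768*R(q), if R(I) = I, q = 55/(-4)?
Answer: 10560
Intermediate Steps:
q = -55/4 (q = 55*(-¼) = -55/4 ≈ -13.750)
-768*R(q) = -768*(-55/4) = 10560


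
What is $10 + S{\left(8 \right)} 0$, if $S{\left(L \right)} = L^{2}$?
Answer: $10$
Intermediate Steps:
$10 + S{\left(8 \right)} 0 = 10 + 8^{2} \cdot 0 = 10 + 64 \cdot 0 = 10 + 0 = 10$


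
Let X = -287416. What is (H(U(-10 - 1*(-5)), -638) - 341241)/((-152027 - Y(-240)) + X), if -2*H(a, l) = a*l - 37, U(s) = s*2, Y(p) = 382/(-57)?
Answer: 39263025/50095738 ≈ 0.78376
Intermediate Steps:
Y(p) = -382/57 (Y(p) = 382*(-1/57) = -382/57)
U(s) = 2*s
H(a, l) = 37/2 - a*l/2 (H(a, l) = -(a*l - 37)/2 = -(-37 + a*l)/2 = 37/2 - a*l/2)
(H(U(-10 - 1*(-5)), -638) - 341241)/((-152027 - Y(-240)) + X) = ((37/2 - 1/2*2*(-10 - 1*(-5))*(-638)) - 341241)/((-152027 - 1*(-382/57)) - 287416) = ((37/2 - 1/2*2*(-10 + 5)*(-638)) - 341241)/((-152027 + 382/57) - 287416) = ((37/2 - 1/2*2*(-5)*(-638)) - 341241)/(-8665157/57 - 287416) = ((37/2 - 1/2*(-10)*(-638)) - 341241)/(-25047869/57) = ((37/2 - 3190) - 341241)*(-57/25047869) = (-6343/2 - 341241)*(-57/25047869) = -688825/2*(-57/25047869) = 39263025/50095738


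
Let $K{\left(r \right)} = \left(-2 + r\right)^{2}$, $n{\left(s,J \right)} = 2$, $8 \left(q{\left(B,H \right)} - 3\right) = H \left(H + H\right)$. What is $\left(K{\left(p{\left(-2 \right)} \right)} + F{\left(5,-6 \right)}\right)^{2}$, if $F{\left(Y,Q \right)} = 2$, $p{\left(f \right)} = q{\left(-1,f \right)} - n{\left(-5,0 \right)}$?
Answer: $4$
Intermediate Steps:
$q{\left(B,H \right)} = 3 + \frac{H^{2}}{4}$ ($q{\left(B,H \right)} = 3 + \frac{H \left(H + H\right)}{8} = 3 + \frac{H 2 H}{8} = 3 + \frac{2 H^{2}}{8} = 3 + \frac{H^{2}}{4}$)
$p{\left(f \right)} = 1 + \frac{f^{2}}{4}$ ($p{\left(f \right)} = \left(3 + \frac{f^{2}}{4}\right) - 2 = 1 + \frac{f^{2}}{4}$)
$\left(K{\left(p{\left(-2 \right)} \right)} + F{\left(5,-6 \right)}\right)^{2} = \left(\left(-2 + \left(1 + \frac{\left(-2\right)^{2}}{4}\right)\right)^{2} + 2\right)^{2} = \left(\left(-2 + \left(1 + \frac{1}{4} \cdot 4\right)\right)^{2} + 2\right)^{2} = \left(\left(-2 + \left(1 + 1\right)\right)^{2} + 2\right)^{2} = \left(\left(-2 + 2\right)^{2} + 2\right)^{2} = \left(0^{2} + 2\right)^{2} = \left(0 + 2\right)^{2} = 2^{2} = 4$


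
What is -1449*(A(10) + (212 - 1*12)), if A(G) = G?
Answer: -304290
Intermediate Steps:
-1449*(A(10) + (212 - 1*12)) = -1449*(10 + (212 - 1*12)) = -1449*(10 + (212 - 12)) = -1449*(10 + 200) = -1449*210 = -304290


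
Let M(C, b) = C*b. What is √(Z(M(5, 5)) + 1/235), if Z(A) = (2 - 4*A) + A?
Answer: 3*I*√447910/235 ≈ 8.5438*I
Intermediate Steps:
Z(A) = 2 - 3*A
√(Z(M(5, 5)) + 1/235) = √((2 - 15*5) + 1/235) = √((2 - 3*25) + 1/235) = √((2 - 75) + 1/235) = √(-73 + 1/235) = √(-17154/235) = 3*I*√447910/235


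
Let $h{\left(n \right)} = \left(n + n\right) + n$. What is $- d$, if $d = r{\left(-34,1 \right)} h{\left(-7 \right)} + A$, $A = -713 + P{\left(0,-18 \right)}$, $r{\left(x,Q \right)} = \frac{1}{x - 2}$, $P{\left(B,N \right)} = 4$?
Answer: $\frac{8501}{12} \approx 708.42$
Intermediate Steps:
$r{\left(x,Q \right)} = \frac{1}{-2 + x}$
$h{\left(n \right)} = 3 n$ ($h{\left(n \right)} = 2 n + n = 3 n$)
$A = -709$ ($A = -713 + 4 = -709$)
$d = - \frac{8501}{12}$ ($d = \frac{3 \left(-7\right)}{-2 - 34} - 709 = \frac{1}{-36} \left(-21\right) - 709 = \left(- \frac{1}{36}\right) \left(-21\right) - 709 = \frac{7}{12} - 709 = - \frac{8501}{12} \approx -708.42$)
$- d = \left(-1\right) \left(- \frac{8501}{12}\right) = \frac{8501}{12}$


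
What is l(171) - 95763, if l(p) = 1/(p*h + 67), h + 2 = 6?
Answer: -71918012/751 ≈ -95763.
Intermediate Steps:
h = 4 (h = -2 + 6 = 4)
l(p) = 1/(67 + 4*p) (l(p) = 1/(p*4 + 67) = 1/(4*p + 67) = 1/(67 + 4*p))
l(171) - 95763 = 1/(67 + 4*171) - 95763 = 1/(67 + 684) - 95763 = 1/751 - 95763 = -71918012/751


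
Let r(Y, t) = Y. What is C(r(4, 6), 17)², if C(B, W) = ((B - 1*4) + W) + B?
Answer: 441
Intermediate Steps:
C(B, W) = -4 + W + 2*B (C(B, W) = ((B - 4) + W) + B = ((-4 + B) + W) + B = (-4 + B + W) + B = -4 + W + 2*B)
C(r(4, 6), 17)² = (-4 + 17 + 2*4)² = (-4 + 17 + 8)² = 21² = 441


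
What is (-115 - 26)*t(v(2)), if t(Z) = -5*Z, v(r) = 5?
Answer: 3525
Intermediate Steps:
(-115 - 26)*t(v(2)) = (-115 - 26)*(-5*5) = -141*(-25) = 3525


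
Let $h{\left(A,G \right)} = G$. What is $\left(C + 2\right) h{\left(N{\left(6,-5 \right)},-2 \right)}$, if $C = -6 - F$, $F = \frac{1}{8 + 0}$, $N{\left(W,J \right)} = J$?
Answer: $\frac{33}{4} \approx 8.25$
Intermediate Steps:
$F = \frac{1}{8} \approx 0.125$
$C = - \frac{49}{8}$ ($C = -6 - \frac{1}{8} = - \frac{49}{8} \approx -6.125$)
$\left(C + 2\right) h{\left(N{\left(6,-5 \right)},-2 \right)} = \left(- \frac{49}{8} + 2\right) \left(-2\right) = \left(- \frac{33}{8}\right) \left(-2\right) = \frac{33}{4}$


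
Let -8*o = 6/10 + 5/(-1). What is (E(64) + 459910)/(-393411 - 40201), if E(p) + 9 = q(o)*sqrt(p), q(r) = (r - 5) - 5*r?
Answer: -2299217/2168060 ≈ -1.0605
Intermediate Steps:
o = 11/20 (o = -(6/10 + 5/(-1))/8 = -(6*(1/10) + 5*(-1))/8 = -(3/5 - 5)/8 = -1/8*(-22/5) = 11/20 ≈ 0.55000)
q(r) = -5 - 4*r (q(r) = (-5 + r) - 5*r = -5 - 4*r)
E(p) = -9 - 36*sqrt(p)/5 (E(p) = -9 + (-5 - 4*11/20)*sqrt(p) = -9 + (-5 - 11/5)*sqrt(p) = -9 - 36*sqrt(p)/5)
(E(64) + 459910)/(-393411 - 40201) = ((-9 - 36*sqrt(64)/5) + 459910)/(-393411 - 40201) = ((-9 - 36/5*8) + 459910)/(-433612) = ((-9 - 288/5) + 459910)*(-1/433612) = (-333/5 + 459910)*(-1/433612) = (2299217/5)*(-1/433612) = -2299217/2168060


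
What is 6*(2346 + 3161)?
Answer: 33042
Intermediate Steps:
6*(2346 + 3161) = 6*5507 = 33042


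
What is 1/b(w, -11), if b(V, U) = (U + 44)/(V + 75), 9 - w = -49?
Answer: 133/33 ≈ 4.0303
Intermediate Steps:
w = 58 (w = 9 - 1*(-49) = 9 + 49 = 58)
b(V, U) = (44 + U)/(75 + V)
1/b(w, -11) = 1/((44 - 11)/(75 + 58)) = 1/(33/133) = 133/33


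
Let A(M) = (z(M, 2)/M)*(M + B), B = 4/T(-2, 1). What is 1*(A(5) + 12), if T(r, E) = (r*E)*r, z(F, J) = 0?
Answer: 12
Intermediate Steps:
T(r, E) = E*r**2 (T(r, E) = (E*r)*r = E*r**2)
B = 1 (B = 4/((1*(-2)**2)) = 4/((1*4)) = 4/4 = 4*(1/4) = 1)
A(M) = 0 (A(M) = (0/M)*(M + 1) = 0*(1 + M) = 0)
1*(A(5) + 12) = 1*(0 + 12) = 1*12 = 12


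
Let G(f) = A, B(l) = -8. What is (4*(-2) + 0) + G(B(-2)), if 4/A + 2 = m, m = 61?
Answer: -468/59 ≈ -7.9322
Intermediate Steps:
A = 4/59 (A = 4/(-2 + 61) = 4/59 ≈ 0.067797)
G(f) = 4/59
(4*(-2) + 0) + G(B(-2)) = (4*(-2) + 0) + 4/59 = (-8 + 0) + 4/59 = -8 + 4/59 = -468/59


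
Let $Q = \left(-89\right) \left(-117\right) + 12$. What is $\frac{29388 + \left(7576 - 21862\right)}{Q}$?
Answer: $\frac{5034}{3475} \approx 1.4486$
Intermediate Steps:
$Q = 10425$ ($Q = 10413 + 12 = 10425$)
$\frac{29388 + \left(7576 - 21862\right)}{Q} = \frac{29388 + \left(7576 - 21862\right)}{10425} = \left(29388 - 14286\right) \frac{1}{10425} = 15102 \cdot \frac{1}{10425} = \frac{5034}{3475}$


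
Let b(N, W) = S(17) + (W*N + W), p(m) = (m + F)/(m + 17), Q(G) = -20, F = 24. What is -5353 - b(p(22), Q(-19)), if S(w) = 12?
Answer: -207535/39 ≈ -5321.4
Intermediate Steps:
p(m) = (24 + m)/(17 + m) (p(m) = (m + 24)/(m + 17) = (24 + m)/(17 + m))
b(N, W) = 12 + W + N*W (b(N, W) = 12 + (W*N + W) = 12 + (N*W + W) = 12 + (W + N*W) = 12 + W + N*W)
-5353 - b(p(22), Q(-19)) = -5353 - (12 - 20 + ((24 + 22)/(17 + 22))*(-20)) = -5353 - (12 - 20 + (46/39)*(-20)) = -5353 - (12 - 20 - 920/39) = -5353 - 1*(-1232/39) = -5353 + 1232/39 = -207535/39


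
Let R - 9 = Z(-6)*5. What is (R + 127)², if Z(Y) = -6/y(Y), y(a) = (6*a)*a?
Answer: 23921881/1296 ≈ 18458.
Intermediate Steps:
y(a) = 6*a²
Z(Y) = -1/Y² (Z(Y) = -6*1/(6*Y²) = -1/Y²)
R = 319/36 (R = 9 - 1/(-6)²*5 = 9 - 1*1/36*5 = 9 - 1/36*5 = 9 - 5/36 = 319/36 ≈ 8.8611)
(R + 127)² = (319/36 + 127)² = (4891/36)² = 23921881/1296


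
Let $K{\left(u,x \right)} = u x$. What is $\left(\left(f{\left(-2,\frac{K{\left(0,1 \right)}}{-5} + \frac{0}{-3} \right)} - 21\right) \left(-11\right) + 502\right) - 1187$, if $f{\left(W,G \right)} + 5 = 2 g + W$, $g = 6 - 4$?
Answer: $-421$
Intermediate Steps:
$g = 2$
$f{\left(W,G \right)} = -1 + W$ ($f{\left(W,G \right)} = -5 + \left(2 \cdot 2 + W\right) = -5 + \left(4 + W\right) = -1 + W$)
$\left(\left(f{\left(-2,\frac{K{\left(0,1 \right)}}{-5} + \frac{0}{-3} \right)} - 21\right) \left(-11\right) + 502\right) - 1187 = \left(\left(\left(-1 - 2\right) - 21\right) \left(-11\right) + 502\right) - 1187 = \left(\left(-3 - 21\right) \left(-11\right) + 502\right) - 1187 = \left(\left(-24\right) \left(-11\right) + 502\right) - 1187 = \left(264 + 502\right) - 1187 = 766 - 1187 = -421$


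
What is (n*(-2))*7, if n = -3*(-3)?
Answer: -126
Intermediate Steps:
n = 9
(n*(-2))*7 = (9*(-2))*7 = -18*7 = -126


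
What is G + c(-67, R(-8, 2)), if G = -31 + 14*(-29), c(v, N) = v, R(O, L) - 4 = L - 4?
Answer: -504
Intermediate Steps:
R(O, L) = L (R(O, L) = 4 + (L - 4) = 4 + (-4 + L) = L)
G = -437 (G = -31 - 406 = -437)
G + c(-67, R(-8, 2)) = -437 - 67 = -504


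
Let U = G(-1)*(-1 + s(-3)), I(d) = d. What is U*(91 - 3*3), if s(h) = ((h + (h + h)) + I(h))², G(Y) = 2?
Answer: 23452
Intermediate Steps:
s(h) = 16*h² (s(h) = ((h + (h + h)) + h)² = ((h + 2*h) + h)² = (3*h + h)² = (4*h)² = 16*h²)
U = 286 (U = 2*(-1 + 16*(-3)²) = 2*(-1 + 16*9) = 2*(-1 + 144) = 2*143 = 286)
U*(91 - 3*3) = 286*(91 - 3*3) = 286*(91 - 9) = 286*82 = 23452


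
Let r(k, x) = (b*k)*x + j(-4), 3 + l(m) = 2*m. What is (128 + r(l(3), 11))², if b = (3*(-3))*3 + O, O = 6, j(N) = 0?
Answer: 319225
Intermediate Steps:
l(m) = -3 + 2*m
b = -21 (b = (3*(-3))*3 + 6 = -9*3 + 6 = -27 + 6 = -21)
r(k, x) = -21*k*x (r(k, x) = (-21*k)*x + 0 = -21*k*x + 0 = -21*k*x)
(128 + r(l(3), 11))² = (128 - 21*(-3 + 2*3)*11)² = (128 - 21*(-3 + 6)*11)² = (128 - 21*3*11)² = (128 - 693)² = (-565)² = 319225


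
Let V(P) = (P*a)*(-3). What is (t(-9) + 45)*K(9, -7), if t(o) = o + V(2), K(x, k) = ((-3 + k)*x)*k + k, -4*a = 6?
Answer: 28035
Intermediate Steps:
a = -3/2 (a = -¼*6 = -3/2 ≈ -1.5000)
K(x, k) = k + k*x*(-3 + k) (K(x, k) = (x*(-3 + k))*k + k = k*x*(-3 + k) + k = k + k*x*(-3 + k))
V(P) = 9*P/2 (V(P) = (P*(-3/2))*(-3) = -3*P/2*(-3) = 9*P/2)
t(o) = 9 + o (t(o) = o + (9/2)*2 = o + 9 = 9 + o)
(t(-9) + 45)*K(9, -7) = ((9 - 9) + 45)*(-7*(1 - 3*9 - 7*9)) = (0 + 45)*(-7*(1 - 27 - 63)) = 45*(-7*(-89)) = 45*623 = 28035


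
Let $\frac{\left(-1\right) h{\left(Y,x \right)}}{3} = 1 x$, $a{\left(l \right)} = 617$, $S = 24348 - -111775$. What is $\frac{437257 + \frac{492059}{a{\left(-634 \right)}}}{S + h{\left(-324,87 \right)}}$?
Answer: $\frac{135139814}{41913427} \approx 3.2243$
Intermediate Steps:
$S = 136123$ ($S = 24348 + 111775 = 136123$)
$h{\left(Y,x \right)} = - 3 x$ ($h{\left(Y,x \right)} = - 3 \cdot 1 x = - 3 x$)
$\frac{437257 + \frac{492059}{a{\left(-634 \right)}}}{S + h{\left(-324,87 \right)}} = \frac{437257 + \frac{492059}{617}}{136123 - 261} = \frac{437257 + 492059 \cdot \frac{1}{617}}{136123 - 261} = \frac{437257 + \frac{492059}{617}}{135862} = \frac{270279628}{617} \cdot \frac{1}{135862} = \frac{135139814}{41913427}$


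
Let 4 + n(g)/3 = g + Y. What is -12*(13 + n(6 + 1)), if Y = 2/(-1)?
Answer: -192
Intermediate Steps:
Y = -2 (Y = 2*(-1) = -2)
n(g) = -18 + 3*g (n(g) = -12 + 3*(g - 2) = -12 + 3*(-2 + g) = -12 + (-6 + 3*g) = -18 + 3*g)
-12*(13 + n(6 + 1)) = -12*(13 + (-18 + 3*(6 + 1))) = -12*(13 + (-18 + 3*7)) = -12*(13 + (-18 + 21)) = -12*(13 + 3) = -12*16 = -192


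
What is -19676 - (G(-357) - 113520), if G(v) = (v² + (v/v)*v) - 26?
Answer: -33222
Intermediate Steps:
G(v) = -26 + v + v² (G(v) = (v² + 1*v) - 26 = (v² + v) - 26 = (v + v²) - 26 = -26 + v + v²)
-19676 - (G(-357) - 113520) = -19676 - ((-26 - 357 + (-357)²) - 113520) = -19676 - ((-26 - 357 + 127449) - 113520) = -19676 - (127066 - 113520) = -19676 - 1*13546 = -19676 - 13546 = -33222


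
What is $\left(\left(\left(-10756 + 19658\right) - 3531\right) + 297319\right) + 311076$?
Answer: $613766$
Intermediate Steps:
$\left(\left(\left(-10756 + 19658\right) - 3531\right) + 297319\right) + 311076 = \left(\left(8902 - 3531\right) + 297319\right) + 311076 = \left(5371 + 297319\right) + 311076 = 302690 + 311076 = 613766$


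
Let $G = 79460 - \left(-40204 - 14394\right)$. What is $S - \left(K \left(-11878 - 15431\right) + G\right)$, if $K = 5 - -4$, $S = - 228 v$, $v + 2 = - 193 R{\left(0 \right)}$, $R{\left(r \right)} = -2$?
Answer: $24171$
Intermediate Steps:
$v = 384$ ($v = -2 - -386 = -2 + 386 = 384$)
$S = -87552$ ($S = \left(-228\right) 384 = -87552$)
$K = 9$ ($K = 5 + 4 = 9$)
$G = 134058$ ($G = 79460 - \left(-40204 - 14394\right) = 79460 - -54598 = 79460 + 54598 = 134058$)
$S - \left(K \left(-11878 - 15431\right) + G\right) = -87552 - \left(9 \left(-11878 - 15431\right) + 134058\right) = -87552 - \left(9 \left(-27309\right) + 134058\right) = -87552 - \left(-245781 + 134058\right) = -87552 - -111723 = -87552 + 111723 = 24171$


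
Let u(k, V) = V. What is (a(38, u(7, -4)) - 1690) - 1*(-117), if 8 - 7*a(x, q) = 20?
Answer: -11023/7 ≈ -1574.7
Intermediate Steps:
a(x, q) = -12/7 (a(x, q) = 8/7 - ⅐*20 = 8/7 - 20/7 = -12/7)
(a(38, u(7, -4)) - 1690) - 1*(-117) = (-12/7 - 1690) - 1*(-117) = -11842/7 + 117 = -11023/7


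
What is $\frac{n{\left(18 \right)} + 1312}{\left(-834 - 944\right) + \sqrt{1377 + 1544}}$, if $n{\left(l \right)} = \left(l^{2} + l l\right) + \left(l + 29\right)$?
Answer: $- \frac{28098}{24869} - \frac{2007 \sqrt{2921}}{3158363} \approx -1.1642$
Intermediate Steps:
$n{\left(l \right)} = 29 + l + 2 l^{2}$ ($n{\left(l \right)} = \left(l^{2} + l^{2}\right) + \left(29 + l\right) = 2 l^{2} + \left(29 + l\right) = 29 + l + 2 l^{2}$)
$\frac{n{\left(18 \right)} + 1312}{\left(-834 - 944\right) + \sqrt{1377 + 1544}} = \frac{\left(29 + 18 + 2 \cdot 18^{2}\right) + 1312}{\left(-834 - 944\right) + \sqrt{1377 + 1544}} = \frac{\left(29 + 18 + 2 \cdot 324\right) + 1312}{-1778 + \sqrt{2921}} = \frac{\left(29 + 18 + 648\right) + 1312}{-1778 + \sqrt{2921}} = \frac{695 + 1312}{-1778 + \sqrt{2921}} = \frac{2007}{-1778 + \sqrt{2921}}$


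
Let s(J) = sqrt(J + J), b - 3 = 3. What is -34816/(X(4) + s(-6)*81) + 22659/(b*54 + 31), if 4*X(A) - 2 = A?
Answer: 2353999801/37267545 + 2506752*I*sqrt(3)/34993 ≈ 63.165 + 124.08*I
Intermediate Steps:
b = 6 (b = 3 + 3 = 6)
X(A) = 1/2 + A/4
s(J) = sqrt(2)*sqrt(J) (s(J) = sqrt(2*J) = sqrt(2)*sqrt(J))
-34816/(X(4) + s(-6)*81) + 22659/(b*54 + 31) = -34816/((1/2 + (1/4)*4) + (sqrt(2)*sqrt(-6))*81) + 22659/(6*54 + 31) = -34816/((1/2 + 1) + (sqrt(2)*(I*sqrt(6)))*81) + 22659/(324 + 31) = -34816/(3/2 + (2*I*sqrt(3))*81) + 22659/355 = -34816/(3/2 + 162*I*sqrt(3)) + 22659*(1/355) = -34816/(3/2 + 162*I*sqrt(3)) + 22659/355 = 22659/355 - 34816/(3/2 + 162*I*sqrt(3))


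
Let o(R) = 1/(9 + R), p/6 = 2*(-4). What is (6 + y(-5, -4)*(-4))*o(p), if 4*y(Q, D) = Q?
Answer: -11/39 ≈ -0.28205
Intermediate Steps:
y(Q, D) = Q/4
p = -48 (p = 6*(2*(-4)) = 6*(-8) = -48)
(6 + y(-5, -4)*(-4))*o(p) = (6 + ((¼)*(-5))*(-4))/(9 - 48) = (6 - 5/4*(-4))/(-39) = (6 + 5)*(-1/39) = 11*(-1/39) = -11/39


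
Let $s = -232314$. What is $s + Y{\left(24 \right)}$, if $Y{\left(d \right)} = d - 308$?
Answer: $-232598$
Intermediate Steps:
$Y{\left(d \right)} = -308 + d$
$s + Y{\left(24 \right)} = -232314 + \left(-308 + 24\right) = -232314 - 284 = -232598$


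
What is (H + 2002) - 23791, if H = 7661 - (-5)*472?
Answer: -11768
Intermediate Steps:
H = 10021 (H = 7661 - 1*(-2360) = 7661 + 2360 = 10021)
(H + 2002) - 23791 = (10021 + 2002) - 23791 = 12023 - 23791 = -11768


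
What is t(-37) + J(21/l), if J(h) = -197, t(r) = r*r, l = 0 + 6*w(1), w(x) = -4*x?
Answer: 1172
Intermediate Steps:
l = -24 (l = 0 + 6*(-4*1) = 0 + 6*(-4) = 0 - 24 = -24)
t(r) = r²
t(-37) + J(21/l) = (-37)² - 197 = 1369 - 197 = 1172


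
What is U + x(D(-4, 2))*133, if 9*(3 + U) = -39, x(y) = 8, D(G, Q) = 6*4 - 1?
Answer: 3170/3 ≈ 1056.7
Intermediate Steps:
D(G, Q) = 23 (D(G, Q) = 24 - 1 = 23)
U = -22/3 (U = -3 + (1/9)*(-39) = -3 - 13/3 = -22/3 ≈ -7.3333)
U + x(D(-4, 2))*133 = -22/3 + 8*133 = -22/3 + 1064 = 3170/3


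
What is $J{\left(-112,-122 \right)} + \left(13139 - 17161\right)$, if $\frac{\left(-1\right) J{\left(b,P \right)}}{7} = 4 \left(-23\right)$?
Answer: $-3378$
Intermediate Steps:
$J{\left(b,P \right)} = 644$ ($J{\left(b,P \right)} = - 7 \cdot 4 \left(-23\right) = \left(-7\right) \left(-92\right) = 644$)
$J{\left(-112,-122 \right)} + \left(13139 - 17161\right) = 644 + \left(13139 - 17161\right) = 644 - 4022 = -3378$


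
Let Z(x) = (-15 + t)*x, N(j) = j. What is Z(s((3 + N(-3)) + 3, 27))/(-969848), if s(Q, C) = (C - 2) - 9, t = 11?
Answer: 8/121231 ≈ 6.5990e-5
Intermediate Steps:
s(Q, C) = -11 + C (s(Q, C) = (-2 + C) - 9 = -11 + C)
Z(x) = -4*x (Z(x) = (-15 + 11)*x = -4*x)
Z(s((3 + N(-3)) + 3, 27))/(-969848) = -4*(-11 + 27)/(-969848) = -4*16*(-1/969848) = -64*(-1/969848) = 8/121231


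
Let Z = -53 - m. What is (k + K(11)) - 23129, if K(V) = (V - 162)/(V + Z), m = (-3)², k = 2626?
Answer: -1045502/51 ≈ -20500.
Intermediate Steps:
m = 9
Z = -62 (Z = -53 - 1*9 = -53 - 9 = -62)
K(V) = (-162 + V)/(-62 + V) (K(V) = (V - 162)/(V - 62) = (-162 + V)/(-62 + V))
(k + K(11)) - 23129 = (2626 + (-162 + 11)/(-62 + 11)) - 23129 = (2626 - 151/(-51)) - 23129 = (2626 - 1/51*(-151)) - 23129 = (2626 + 151/51) - 23129 = 134077/51 - 23129 = -1045502/51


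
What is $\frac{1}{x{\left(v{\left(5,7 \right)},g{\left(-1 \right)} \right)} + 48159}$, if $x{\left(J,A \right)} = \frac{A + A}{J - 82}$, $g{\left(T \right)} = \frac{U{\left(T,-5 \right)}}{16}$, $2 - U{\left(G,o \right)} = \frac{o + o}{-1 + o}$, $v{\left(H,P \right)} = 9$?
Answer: $\frac{1752}{84374567} \approx 2.0765 \cdot 10^{-5}$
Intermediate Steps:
$U{\left(G,o \right)} = 2 - \frac{2 o}{-1 + o}$ ($U{\left(G,o \right)} = 2 - \frac{o + o}{-1 + o} = 2 - \frac{2 o}{-1 + o}$)
$g{\left(T \right)} = \frac{1}{48}$ ($g{\left(T \right)} = \frac{\left(-2\right) \frac{1}{-1 - 5}}{16} = - \frac{2}{-6} \cdot \frac{1}{16} = \left(-2\right) \left(- \frac{1}{6}\right) \frac{1}{16} = \frac{1}{3} \cdot \frac{1}{16} = \frac{1}{48}$)
$x{\left(J,A \right)} = \frac{2 A}{-82 + J}$
$\frac{1}{x{\left(v{\left(5,7 \right)},g{\left(-1 \right)} \right)} + 48159} = \frac{1}{2 \cdot \frac{1}{48} \frac{1}{-82 + 9} + 48159} = \frac{1}{2 \cdot \frac{1}{48} \frac{1}{-73} + 48159} = \frac{1}{2 \cdot \frac{1}{48} \left(- \frac{1}{73}\right) + 48159} = \frac{1}{- \frac{1}{1752} + 48159} = \frac{1}{\frac{84374567}{1752}} = \frac{1752}{84374567}$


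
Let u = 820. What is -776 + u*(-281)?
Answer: -231196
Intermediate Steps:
-776 + u*(-281) = -776 + 820*(-281) = -776 - 230420 = -231196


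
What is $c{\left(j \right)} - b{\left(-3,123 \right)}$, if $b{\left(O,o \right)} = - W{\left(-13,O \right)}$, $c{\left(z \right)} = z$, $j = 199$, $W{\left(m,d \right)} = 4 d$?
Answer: $187$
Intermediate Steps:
$b{\left(O,o \right)} = - 4 O$
$c{\left(j \right)} - b{\left(-3,123 \right)} = 199 - \left(-4\right) \left(-3\right) = 199 - 12 = 187$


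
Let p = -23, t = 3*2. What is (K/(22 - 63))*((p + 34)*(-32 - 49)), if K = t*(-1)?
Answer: -5346/41 ≈ -130.39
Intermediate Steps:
t = 6
K = -6 (K = 6*(-1) = -6)
(K/(22 - 63))*((p + 34)*(-32 - 49)) = (-6/(22 - 63))*((-23 + 34)*(-32 - 49)) = (-6/(-41))*(11*(-81)) = -6*(-1/41)*(-891) = (6/41)*(-891) = -5346/41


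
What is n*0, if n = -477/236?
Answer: 0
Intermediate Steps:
n = -477/236 (n = -477*1/236 = -477/236 ≈ -2.0212)
n*0 = -477/236*0 = 0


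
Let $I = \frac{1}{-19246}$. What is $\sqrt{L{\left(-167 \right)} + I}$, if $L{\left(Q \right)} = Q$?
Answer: $\frac{i \sqrt{61858241418}}{19246} \approx 12.923 i$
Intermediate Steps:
$I = - \frac{1}{19246} \approx -5.1959 \cdot 10^{-5}$
$\sqrt{L{\left(-167 \right)} + I} = \sqrt{-167 - \frac{1}{19246}} = \sqrt{- \frac{3214083}{19246}} = \frac{i \sqrt{61858241418}}{19246}$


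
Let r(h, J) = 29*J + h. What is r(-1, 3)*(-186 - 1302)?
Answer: -127968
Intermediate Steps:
r(h, J) = h + 29*J
r(-1, 3)*(-186 - 1302) = (-1 + 29*3)*(-186 - 1302) = (-1 + 87)*(-1488) = 86*(-1488) = -127968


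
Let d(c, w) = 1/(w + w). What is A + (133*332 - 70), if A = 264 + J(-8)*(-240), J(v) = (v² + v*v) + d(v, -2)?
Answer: 13690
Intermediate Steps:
d(c, w) = 1/(2*w)
J(v) = -¼ + 2*v² (J(v) = (v² + v*v) + (½)/(-2) = (v² + v²) + (½)*(-½) = 2*v² - ¼ = -¼ + 2*v²)
A = -30396 (A = 264 + (-¼ + 2*(-8)²)*(-240) = 264 + (-¼ + 2*64)*(-240) = 264 + (-¼ + 128)*(-240) = 264 + (511/4)*(-240) = 264 - 30660 = -30396)
A + (133*332 - 70) = -30396 + (133*332 - 70) = -30396 + (44156 - 70) = -30396 + 44086 = 13690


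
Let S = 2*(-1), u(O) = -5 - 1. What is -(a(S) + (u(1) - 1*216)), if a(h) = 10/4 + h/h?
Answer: 437/2 ≈ 218.50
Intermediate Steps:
u(O) = -6
S = -2
a(h) = 7/2 (a(h) = 10*(¼) + 1 = 5/2 + 1 = 7/2)
-(a(S) + (u(1) - 1*216)) = -(7/2 + (-6 - 1*216)) = -(7/2 + (-6 - 216)) = -(7/2 - 222) = -1*(-437/2) = 437/2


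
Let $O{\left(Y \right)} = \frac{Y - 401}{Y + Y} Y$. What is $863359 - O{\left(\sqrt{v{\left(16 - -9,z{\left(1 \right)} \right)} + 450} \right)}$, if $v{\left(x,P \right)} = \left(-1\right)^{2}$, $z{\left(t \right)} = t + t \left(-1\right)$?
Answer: $\frac{1727119}{2} - \frac{\sqrt{451}}{2} \approx 8.6355 \cdot 10^{5}$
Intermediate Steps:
$z{\left(t \right)} = 0$ ($z{\left(t \right)} = t - t = 0$)
$v{\left(x,P \right)} = 1$
$O{\left(Y \right)} = - \frac{401}{2} + \frac{Y}{2}$ ($O{\left(Y \right)} = \frac{-401 + Y}{2 Y} Y = - \frac{401}{2} + \frac{Y}{2}$)
$863359 - O{\left(\sqrt{v{\left(16 - -9,z{\left(1 \right)} \right)} + 450} \right)} = 863359 - \left(- \frac{401}{2} + \frac{\sqrt{1 + 450}}{2}\right) = 863359 - \left(- \frac{401}{2} + \frac{\sqrt{451}}{2}\right) = 863359 + \left(\frac{401}{2} - \frac{\sqrt{451}}{2}\right) = \frac{1727119}{2} - \frac{\sqrt{451}}{2}$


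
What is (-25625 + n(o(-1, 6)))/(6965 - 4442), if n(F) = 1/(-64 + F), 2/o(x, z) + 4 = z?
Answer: -1614376/158949 ≈ -10.157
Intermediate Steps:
o(x, z) = 2/(-4 + z)
(-25625 + n(o(-1, 6)))/(6965 - 4442) = (-25625 + 1/(-64 + 2/(-4 + 6)))/(6965 - 4442) = (-25625 + 1/(-64 + 2/2))/2523 = (-25625 + 1/(-64 + 2*(½)))*(1/2523) = (-25625 + 1/(-64 + 1))*(1/2523) = (-25625 + 1/(-63))*(1/2523) = (-25625 - 1/63)*(1/2523) = -1614376/63*1/2523 = -1614376/158949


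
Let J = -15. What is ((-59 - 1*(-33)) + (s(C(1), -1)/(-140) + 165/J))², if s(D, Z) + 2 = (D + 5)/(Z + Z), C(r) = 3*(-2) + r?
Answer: 6702921/4900 ≈ 1367.9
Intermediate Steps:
C(r) = -6 + r
s(D, Z) = -2 + (5 + D)/(2*Z) (s(D, Z) = -2 + (D + 5)/(Z + Z) = -2 + (5 + D)/((2*Z)) = -2 + (5 + D)*(1/(2*Z)) = -2 + (5 + D)/(2*Z))
((-59 - 1*(-33)) + (s(C(1), -1)/(-140) + 165/J))² = ((-59 - 1*(-33)) + (((½)*(5 + (-6 + 1) - 4*(-1))/(-1))/(-140) + 165/(-15)))² = ((-59 + 33) + (((½)*(-1)*(5 - 5 + 4))*(-1/140) + 165*(-1/15)))² = (-26 + (((½)*(-1)*4)*(-1/140) - 11))² = (-26 + (-2*(-1/140) - 11))² = (-26 + (1/70 - 11))² = (-26 - 769/70)² = (-2589/70)² = 6702921/4900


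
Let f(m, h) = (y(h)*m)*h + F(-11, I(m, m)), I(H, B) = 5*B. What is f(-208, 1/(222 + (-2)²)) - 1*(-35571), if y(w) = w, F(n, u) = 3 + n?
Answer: 454103895/12769 ≈ 35563.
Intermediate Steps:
f(m, h) = -8 + m*h² (f(m, h) = (h*m)*h + (3 - 11) = m*h² - 8 = -8 + m*h²)
f(-208, 1/(222 + (-2)²)) - 1*(-35571) = (-8 - 208/(222 + (-2)²)²) - 1*(-35571) = (-8 - 208/(222 + 4)²) + 35571 = (-8 - 208*(1/226)²) + 35571 = (-8 - 208*1/51076) + 35571 = (-8 - 52/12769) + 35571 = -102204/12769 + 35571 = 454103895/12769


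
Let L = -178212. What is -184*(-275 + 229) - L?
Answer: 186676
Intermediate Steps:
-184*(-275 + 229) - L = -184*(-275 + 229) - 1*(-178212) = -184*(-46) + 178212 = 8464 + 178212 = 186676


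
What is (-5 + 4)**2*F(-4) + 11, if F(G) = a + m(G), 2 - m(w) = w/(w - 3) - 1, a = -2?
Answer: 80/7 ≈ 11.429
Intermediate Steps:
m(w) = 3 - w/(-3 + w) (m(w) = 2 - (w/(w - 3) - 1) = 2 - (w/(-3 + w) - 1) = 2 - (-1 + w/(-3 + w)) = 2 + (1 - w/(-3 + w)) = 3 - w/(-3 + w))
F(G) = -2 + (-9 + 2*G)/(-3 + G)
(-5 + 4)**2*F(-4) + 11 = (-5 + 4)**2*(-3/(-3 - 4)) + 11 = (-1)**2*(-3/(-7)) + 11 = 1*(-3*(-1/7)) + 11 = 1*(3/7) + 11 = 3/7 + 11 = 80/7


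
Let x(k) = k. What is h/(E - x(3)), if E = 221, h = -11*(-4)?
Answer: 22/109 ≈ 0.20183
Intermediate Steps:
h = 44
h/(E - x(3)) = 44/(221 - 1*3) = 44/(221 - 3) = 44/218 = 44*(1/218) = 22/109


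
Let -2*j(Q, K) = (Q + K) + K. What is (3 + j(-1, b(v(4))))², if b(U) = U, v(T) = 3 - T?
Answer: 81/4 ≈ 20.250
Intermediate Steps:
j(Q, K) = -K - Q/2 (j(Q, K) = -((Q + K) + K)/2 = -((K + Q) + K)/2 = -(Q + 2*K)/2 = -K - Q/2)
(3 + j(-1, b(v(4))))² = (3 + (-(3 - 1*4) - ½*(-1)))² = (3 + (-(3 - 4) + ½))² = (3 + (-1*(-1) + ½))² = (3 + (1 + ½))² = (3 + 3/2)² = (9/2)² = 81/4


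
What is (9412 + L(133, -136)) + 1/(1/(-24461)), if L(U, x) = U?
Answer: -14916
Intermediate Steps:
(9412 + L(133, -136)) + 1/(1/(-24461)) = (9412 + 133) + 1/(1/(-24461)) = 9545 + 1/(-1/24461) = 9545 - 24461 = -14916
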